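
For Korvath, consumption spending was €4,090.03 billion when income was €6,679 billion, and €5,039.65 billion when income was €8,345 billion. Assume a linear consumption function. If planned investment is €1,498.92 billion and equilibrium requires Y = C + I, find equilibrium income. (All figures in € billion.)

Y = 4144

MPC = (5039.65 − 4090.03)/(8345 − 6679) = 949.62/1666 = 0.57
a = 4090.03 − 0.57(6679) = 283
Equilibrium: Y = 283 + 0.57Y + 1498.92
0.43Y = 1781.92, so Y = 1781.92/0.43 = 4144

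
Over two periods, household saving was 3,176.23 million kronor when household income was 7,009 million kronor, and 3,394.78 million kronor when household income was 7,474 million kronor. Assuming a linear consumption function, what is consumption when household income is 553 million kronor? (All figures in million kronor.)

MPS = ΔS/ΔY = (3394.78 − 3176.23)/(7474 − 7009) = 218.55/465 = 0.47
MPC = 1 − MPS = 0.53
Autonomous saving = 3176.23 − 0.47(7009) = -118, so a = 118
C = 118 + 0.53(553) = 118 + 293.09 = 411.09

C = 411.09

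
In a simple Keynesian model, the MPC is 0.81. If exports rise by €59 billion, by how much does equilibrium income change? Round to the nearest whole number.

ΔY ≈ 311

The multiplier is 1/(1 − MPC) = 1/0.19.
ΔY = 59/0.19 = 310.53 ≈ 311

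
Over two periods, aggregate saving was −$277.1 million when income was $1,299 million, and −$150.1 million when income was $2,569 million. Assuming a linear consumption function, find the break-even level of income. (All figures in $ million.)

Y = 4070

MPS = ΔS/ΔY = (-150.1 − (-277.1))/(2569 − 1299) = 127/1270 = 0.1
MPC = 1 − MPS = 0.9
From S(1299) = -277.1: −a + 0.1(1299) = -277.1, so a = 129.9 − (-277.1) = 407
Break-even (S = 0): Y = a/MPS = 407/0.1 = 4070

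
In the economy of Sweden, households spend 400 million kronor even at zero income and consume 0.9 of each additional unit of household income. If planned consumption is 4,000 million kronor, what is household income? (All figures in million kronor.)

400 + 0.9Y = 4000
0.9Y = 3600, so Y = 3600/0.9 = 4000

Y = 4000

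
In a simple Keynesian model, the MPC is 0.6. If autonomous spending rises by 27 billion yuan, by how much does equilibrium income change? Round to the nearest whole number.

ΔY ≈ 68

The multiplier is 1/(1 − MPC) = 1/0.4.
ΔY = 27/0.4 = 67.50 ≈ 68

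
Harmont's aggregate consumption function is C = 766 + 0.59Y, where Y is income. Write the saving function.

S = Y − C = Y − (766 + 0.59Y) = -766 + (1 − 0.59)Y

S = -766 + 0.41Y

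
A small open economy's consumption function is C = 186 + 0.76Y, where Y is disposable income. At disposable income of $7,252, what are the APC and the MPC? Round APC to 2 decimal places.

APC = 0.79; MPC = 0.76

MPC = 0.76 (the slope of the consumption function)
C = 186 + 0.76(7252) = 5697.52, so APC = 5697.52/7252 = 0.79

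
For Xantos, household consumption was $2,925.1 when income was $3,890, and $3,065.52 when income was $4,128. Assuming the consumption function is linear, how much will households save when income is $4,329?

MPC = (3065.52 − 2925.1)/(4128 − 3890) = 140.42/238 = 0.59
a = 2925.1 − 0.59(3890) = 2925.1 − 2295.1 = 630
C = 630 + 0.59(4329) = 3184.11
S = 4329 − 3184.11 = 1144.89

S = 1144.89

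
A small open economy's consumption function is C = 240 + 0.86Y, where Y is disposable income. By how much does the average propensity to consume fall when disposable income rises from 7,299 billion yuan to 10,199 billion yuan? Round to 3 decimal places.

At Y = 7299: C = 240 + 0.86(7299) = 6517.14, APC = 6517.14/7299 = 0.8929
At Y = 10199: C = 9011.14, APC = 9011.14/10199 = 0.8835
Fall in APC = 0.8929 − 0.8835 = 0.0094 ≈ 0.009

ΔAPC = 0.009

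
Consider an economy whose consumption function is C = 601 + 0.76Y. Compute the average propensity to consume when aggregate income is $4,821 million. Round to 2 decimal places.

APC = 0.88

C = 601 + 0.76(4821) = 4264.96
APC = C/Y = 4264.96/4821 = 0.88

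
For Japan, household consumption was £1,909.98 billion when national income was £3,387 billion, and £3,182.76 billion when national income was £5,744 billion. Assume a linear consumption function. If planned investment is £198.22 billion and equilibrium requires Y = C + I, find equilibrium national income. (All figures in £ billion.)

MPC = (3182.76 − 1909.98)/(5744 − 3387) = 1272.78/2357 = 0.54
a = 1909.98 − 0.54(3387) = 81
Equilibrium: Y = 81 + 0.54Y + 198.22
0.46Y = 279.22, so Y = 279.22/0.46 = 607

Y = 607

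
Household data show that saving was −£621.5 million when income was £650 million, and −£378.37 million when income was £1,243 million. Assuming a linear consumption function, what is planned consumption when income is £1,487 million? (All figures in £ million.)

MPS = ΔS/ΔY = (-378.37 − (-621.5))/(1243 − 650) = 243.13/593 = 0.41
MPC = 1 − MPS = 0.59
Autonomous saving = -621.5 − 0.41(650) = -888, so a = 888
C = 888 + 0.59(1487) = 888 + 877.33 = 1765.33

C = 1765.33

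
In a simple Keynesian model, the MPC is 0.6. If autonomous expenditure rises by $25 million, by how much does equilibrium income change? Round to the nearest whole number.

The multiplier is 1/(1 − MPC) = 1/0.4.
ΔY = 25/0.4 = 62.50 ≈ 63

ΔY ≈ 63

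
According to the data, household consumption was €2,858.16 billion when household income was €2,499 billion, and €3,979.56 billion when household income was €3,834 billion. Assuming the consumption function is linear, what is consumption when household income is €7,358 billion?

MPC = (3979.56 − 2858.16)/(3834 − 2499) = 1121.4/1335 = 0.84
a = 2858.16 − 0.84(2499) = 2858.16 − 2099.16 = 759
C = 759 + 0.84(7358) = 759 + 6180.72 = 6939.72

C = 6939.72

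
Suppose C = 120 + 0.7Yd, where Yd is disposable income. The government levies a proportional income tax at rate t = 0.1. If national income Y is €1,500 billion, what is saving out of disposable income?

S = 285

Yd = (1 − 0.1)(1500) = 0.9(1500) = 1350
C = 120 + 0.7(1350) = 120 + 945 = 1065
S = Yd − C = 1350 − 1065 = 285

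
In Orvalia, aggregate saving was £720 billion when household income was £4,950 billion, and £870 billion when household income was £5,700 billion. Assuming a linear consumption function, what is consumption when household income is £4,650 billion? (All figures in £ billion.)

MPS = ΔS/ΔY = (870 − 720)/(5700 − 4950) = 150/750 = 0.2
MPC = 1 − MPS = 0.8
Autonomous saving = 720 − 0.2(4950) = -270, so a = 270
C = 270 + 0.8(4650) = 270 + 3720 = 3990

C = 3990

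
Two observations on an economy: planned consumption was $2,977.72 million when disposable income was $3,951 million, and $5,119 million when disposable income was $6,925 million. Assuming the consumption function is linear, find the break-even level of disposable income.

MPC = (5119 − 2977.72)/(6925 − 3951) = 2141.28/2974 = 0.72
a = 2977.72 − 0.72(3951) = 2977.72 − 2844.72 = 133
Break-even: Y = a/(1−MPC) = 133/0.28 = 475

Y = 475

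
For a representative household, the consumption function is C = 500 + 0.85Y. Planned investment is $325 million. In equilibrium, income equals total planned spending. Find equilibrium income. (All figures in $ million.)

Y = C + I = 500 + 0.85Y + 325
Y − 0.85Y = 825
0.15Y = 825, so Y = 825/0.15 = 5500

Y = 5500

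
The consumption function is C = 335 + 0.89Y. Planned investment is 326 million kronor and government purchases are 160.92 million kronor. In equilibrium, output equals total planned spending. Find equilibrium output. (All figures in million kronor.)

Y = C + I + G = 335 + 0.89Y + 326 + 160.92
Y − 0.89Y = 821.92
0.11Y = 821.92, so Y = 821.92/0.11 = 7472

Y = 7472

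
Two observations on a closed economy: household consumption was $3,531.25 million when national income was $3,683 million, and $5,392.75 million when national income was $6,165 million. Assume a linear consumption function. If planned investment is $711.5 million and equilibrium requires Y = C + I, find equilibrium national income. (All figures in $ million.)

Y = 5922

MPC = (5392.75 − 3531.25)/(6165 − 3683) = 1861.5/2482 = 0.75
a = 3531.25 − 0.75(3683) = 769
Equilibrium: Y = 769 + 0.75Y + 711.5
0.25Y = 1480.5, so Y = 1480.5/0.25 = 5922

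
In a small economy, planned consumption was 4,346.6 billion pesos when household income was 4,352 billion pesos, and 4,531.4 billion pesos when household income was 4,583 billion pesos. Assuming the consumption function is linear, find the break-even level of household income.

MPC = (4531.4 − 4346.6)/(4583 − 4352) = 184.8/231 = 0.8
a = 4346.6 − 0.8(4352) = 4346.6 − 3481.6 = 865
Break-even: Y = a/(1−MPC) = 865/0.2 = 4325

Y = 4325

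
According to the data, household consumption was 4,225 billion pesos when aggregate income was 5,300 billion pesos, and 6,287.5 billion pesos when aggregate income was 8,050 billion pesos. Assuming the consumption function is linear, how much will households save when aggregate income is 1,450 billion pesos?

MPC = (6287.5 − 4225)/(8050 − 5300) = 2062.5/2750 = 0.75
a = 4225 − 0.75(5300) = 4225 − 3975 = 250
C = 250 + 0.75(1450) = 1337.5
S = 1450 − 1337.5 = 112.5

S = 112.5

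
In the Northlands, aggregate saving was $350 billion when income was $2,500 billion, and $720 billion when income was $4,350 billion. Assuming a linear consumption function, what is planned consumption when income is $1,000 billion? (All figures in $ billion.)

MPS = ΔS/ΔY = (720 − 350)/(4350 − 2500) = 370/1850 = 0.2
MPC = 1 − MPS = 0.8
Autonomous saving = 350 − 0.2(2500) = -150, so a = 150
C = 150 + 0.8(1000) = 150 + 800 = 950

C = 950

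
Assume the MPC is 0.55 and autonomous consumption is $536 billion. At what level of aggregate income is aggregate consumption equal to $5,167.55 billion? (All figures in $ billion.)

536 + 0.55Y = 5167.55
0.55Y = 4631.55, so Y = 4631.55/0.55 = 8421

Y = 8421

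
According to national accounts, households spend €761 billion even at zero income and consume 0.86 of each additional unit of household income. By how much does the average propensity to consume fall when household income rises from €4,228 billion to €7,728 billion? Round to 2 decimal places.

ΔAPC = 0.08

At Y = 4228: C = 761 + 0.86(4228) = 4397.08, APC = 4397.08/4228 = 1.040
At Y = 7728: C = 7407.08, APC = 7407.08/7728 = 0.958
Fall in APC = 1.040 − 0.958 = 0.082 ≈ 0.08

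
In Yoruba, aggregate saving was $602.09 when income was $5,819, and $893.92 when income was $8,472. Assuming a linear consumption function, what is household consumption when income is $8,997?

MPS = ΔS/ΔY = (893.92 − 602.09)/(8472 − 5819) = 291.83/2653 = 0.11
MPC = 1 − MPS = 0.89
Autonomous saving = 602.09 − 0.11(5819) = -38, so a = 38
C = 38 + 0.89(8997) = 38 + 8007.33 = 8045.33

C = 8045.33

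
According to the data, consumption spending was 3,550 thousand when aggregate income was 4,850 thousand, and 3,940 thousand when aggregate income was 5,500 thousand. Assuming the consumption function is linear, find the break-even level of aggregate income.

Y = 1600

MPC = (3940 − 3550)/(5500 − 4850) = 390/650 = 0.6
a = 3550 − 0.6(4850) = 3550 − 2910 = 640
Break-even: Y = a/(1−MPC) = 640/0.4 = 1600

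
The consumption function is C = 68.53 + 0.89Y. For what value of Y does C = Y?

Y = 623

At break-even, C = Y: 68.53 + 0.89Y = Y
0.11Y = 68.53, so Y = 68.53/0.11 = 623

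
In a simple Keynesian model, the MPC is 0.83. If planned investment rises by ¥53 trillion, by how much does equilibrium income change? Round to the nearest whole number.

ΔY ≈ 312

The multiplier is 1/(1 − MPC) = 1/0.17.
ΔY = 53/0.17 = 311.76 ≈ 312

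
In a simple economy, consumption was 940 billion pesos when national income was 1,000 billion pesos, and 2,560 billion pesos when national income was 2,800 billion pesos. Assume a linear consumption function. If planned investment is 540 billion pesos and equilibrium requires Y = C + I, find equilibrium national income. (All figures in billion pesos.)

Y = 5800

MPC = (2560 − 940)/(2800 − 1000) = 1620/1800 = 0.9
a = 940 − 0.9(1000) = 40
Equilibrium: Y = 40 + 0.9Y + 540
0.1Y = 580, so Y = 580/0.1 = 5800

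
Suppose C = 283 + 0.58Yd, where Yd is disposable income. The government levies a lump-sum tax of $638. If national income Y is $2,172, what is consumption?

Yd = Y − T = 2172 − 638 = 1534
C = 283 + 0.58(1534) = 283 + 889.72 = 1172.72

C = 1172.72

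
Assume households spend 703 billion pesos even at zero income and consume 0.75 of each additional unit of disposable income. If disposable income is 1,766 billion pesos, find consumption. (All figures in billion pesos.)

C = 703 + 0.75(1766) = 703 + 1324.5 = 2027.5

C = 2027.5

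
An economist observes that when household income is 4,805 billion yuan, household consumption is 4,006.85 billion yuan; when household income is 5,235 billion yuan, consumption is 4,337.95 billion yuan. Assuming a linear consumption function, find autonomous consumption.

a = 307

MPC = ΔC/ΔY = (4337.95 − 4006.85)/(5235 − 4805) = 331.1/430 = 0.77
a = C − MPC·Y = 4006.85 − 0.77(4805) = 4006.85 − 3699.85 = 307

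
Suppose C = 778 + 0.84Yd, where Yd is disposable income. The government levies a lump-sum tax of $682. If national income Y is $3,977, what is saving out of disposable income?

Yd = Y − T = 3977 − 682 = 3295
C = 778 + 0.84(3295) = 778 + 2767.8 = 3545.8
S = Yd − C = 3295 − 3545.8 = -250.8

S = -250.8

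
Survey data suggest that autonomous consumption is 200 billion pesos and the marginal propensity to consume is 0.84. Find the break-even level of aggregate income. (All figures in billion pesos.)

Y = 1250

At break-even, C = Y: 200 + 0.84Y = Y
0.16Y = 200, so Y = 200/0.16 = 1250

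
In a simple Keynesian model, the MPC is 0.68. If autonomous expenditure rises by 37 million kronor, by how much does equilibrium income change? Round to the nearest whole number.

ΔY ≈ 116

The multiplier is 1/(1 − MPC) = 1/0.32.
ΔY = 37/0.32 = 115.63 ≈ 116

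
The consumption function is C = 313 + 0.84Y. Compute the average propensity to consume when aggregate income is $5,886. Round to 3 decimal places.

C = 313 + 0.84(5886) = 5257.24
APC = C/Y = 5257.24/5886 = 0.893

APC = 0.893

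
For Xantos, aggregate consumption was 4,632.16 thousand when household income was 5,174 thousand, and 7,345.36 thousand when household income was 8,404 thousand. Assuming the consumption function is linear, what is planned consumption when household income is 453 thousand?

C = 666.52

MPC = (7345.36 − 4632.16)/(8404 − 5174) = 2713.2/3230 = 0.84
a = 4632.16 − 0.84(5174) = 4632.16 − 4346.16 = 286
C = 286 + 0.84(453) = 286 + 380.52 = 666.52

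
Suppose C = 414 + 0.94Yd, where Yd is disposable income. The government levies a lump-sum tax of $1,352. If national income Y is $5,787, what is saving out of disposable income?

Yd = Y − T = 5787 − 1352 = 4435
C = 414 + 0.94(4435) = 414 + 4168.9 = 4582.9
S = Yd − C = 4435 − 4582.9 = -147.9

S = -147.9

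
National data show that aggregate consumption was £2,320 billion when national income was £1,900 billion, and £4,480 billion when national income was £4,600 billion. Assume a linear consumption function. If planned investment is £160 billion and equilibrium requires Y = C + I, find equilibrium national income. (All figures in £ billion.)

Y = 4800

MPC = (4480 − 2320)/(4600 − 1900) = 2160/2700 = 0.8
a = 2320 − 0.8(1900) = 800
Equilibrium: Y = 800 + 0.8Y + 160
0.2Y = 960, so Y = 960/0.2 = 4800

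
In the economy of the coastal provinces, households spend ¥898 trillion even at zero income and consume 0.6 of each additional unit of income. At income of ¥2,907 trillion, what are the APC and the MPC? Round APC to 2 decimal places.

MPC = 0.6 (the slope of the consumption function)
C = 898 + 0.6(2907) = 2642.2, so APC = 2642.2/2907 = 0.91

APC = 0.91; MPC = 0.6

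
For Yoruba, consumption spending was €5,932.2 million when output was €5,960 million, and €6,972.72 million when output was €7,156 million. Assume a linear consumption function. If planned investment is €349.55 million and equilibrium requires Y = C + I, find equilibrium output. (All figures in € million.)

MPC = (6972.72 − 5932.2)/(7156 − 5960) = 1040.52/1196 = 0.87
a = 5932.2 − 0.87(5960) = 747
Equilibrium: Y = 747 + 0.87Y + 349.55
0.13Y = 1096.55, so Y = 1096.55/0.13 = 8435

Y = 8435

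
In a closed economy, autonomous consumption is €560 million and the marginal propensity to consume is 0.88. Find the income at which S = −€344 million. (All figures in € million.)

S = Y − C = -560 + 0.12Y
-560 + 0.12Y = -344, so 0.12Y = 216 and Y = 1800

Y = 1800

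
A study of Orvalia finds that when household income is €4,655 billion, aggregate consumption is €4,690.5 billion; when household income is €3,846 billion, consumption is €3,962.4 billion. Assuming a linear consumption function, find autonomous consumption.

a = 501

MPC = ΔC/ΔY = (4690.5 − 3962.4)/(4655 − 3846) = 728.1/809 = 0.9
a = C − MPC·Y = 3962.4 − 0.9(3846) = 3962.4 − 3461.4 = 501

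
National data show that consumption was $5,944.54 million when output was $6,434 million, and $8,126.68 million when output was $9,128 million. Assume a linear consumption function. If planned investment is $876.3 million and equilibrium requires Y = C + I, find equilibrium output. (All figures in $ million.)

Y = 8470

MPC = (8126.68 − 5944.54)/(9128 − 6434) = 2182.14/2694 = 0.81
a = 5944.54 − 0.81(6434) = 733
Equilibrium: Y = 733 + 0.81Y + 876.3
0.19Y = 1609.3, so Y = 1609.3/0.19 = 8470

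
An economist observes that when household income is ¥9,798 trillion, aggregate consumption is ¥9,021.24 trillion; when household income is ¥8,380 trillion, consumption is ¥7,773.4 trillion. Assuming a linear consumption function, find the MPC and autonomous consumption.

MPC = 0.88; a = 399

MPC = ΔC/ΔY = (9021.24 − 7773.4)/(9798 − 8380) = 1247.84/1418 = 0.88
a = C − MPC·Y = 7773.4 − 0.88(8380) = 7773.4 − 7374.4 = 399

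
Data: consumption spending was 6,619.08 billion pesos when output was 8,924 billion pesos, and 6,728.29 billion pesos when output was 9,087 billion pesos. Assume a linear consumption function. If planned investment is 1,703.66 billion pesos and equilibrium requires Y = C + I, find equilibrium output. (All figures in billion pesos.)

MPC = (6728.29 − 6619.08)/(9087 − 8924) = 109.21/163 = 0.67
a = 6619.08 − 0.67(8924) = 640
Equilibrium: Y = 640 + 0.67Y + 1703.66
0.33Y = 2343.66, so Y = 2343.66/0.33 = 7102

Y = 7102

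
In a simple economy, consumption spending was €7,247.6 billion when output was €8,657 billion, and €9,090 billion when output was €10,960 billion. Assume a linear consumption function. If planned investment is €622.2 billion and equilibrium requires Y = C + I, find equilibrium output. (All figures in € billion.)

MPC = (9090 − 7247.6)/(10960 − 8657) = 1842.4/2303 = 0.8
a = 7247.6 − 0.8(8657) = 322
Equilibrium: Y = 322 + 0.8Y + 622.2
0.2Y = 944.2, so Y = 944.2/0.2 = 4721

Y = 4721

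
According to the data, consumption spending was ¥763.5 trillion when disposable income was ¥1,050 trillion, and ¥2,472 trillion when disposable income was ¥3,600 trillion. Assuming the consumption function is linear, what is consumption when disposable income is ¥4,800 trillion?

MPC = (2472 − 763.5)/(3600 − 1050) = 1708.5/2550 = 0.67
a = 763.5 − 0.67(1050) = 763.5 − 703.5 = 60
C = 60 + 0.67(4800) = 60 + 3216 = 3276

C = 3276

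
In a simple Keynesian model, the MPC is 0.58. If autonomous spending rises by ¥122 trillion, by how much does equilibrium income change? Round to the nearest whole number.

ΔY ≈ 290

The multiplier is 1/(1 − MPC) = 1/0.42.
ΔY = 122/0.42 = 290.48 ≈ 290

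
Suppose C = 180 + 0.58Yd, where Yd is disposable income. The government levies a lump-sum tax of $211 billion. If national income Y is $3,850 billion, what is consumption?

C = 2290.62

Yd = Y − T = 3850 − 211 = 3639
C = 180 + 0.58(3639) = 180 + 2110.62 = 2290.62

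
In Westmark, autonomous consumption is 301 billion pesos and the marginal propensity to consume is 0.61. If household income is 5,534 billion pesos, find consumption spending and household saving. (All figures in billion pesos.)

C = 3676.74; S = 1857.26

C = 301 + 0.61(5534) = 301 + 3375.74 = 3676.74
S = Y − C = 5534 − 3676.74 = 1857.26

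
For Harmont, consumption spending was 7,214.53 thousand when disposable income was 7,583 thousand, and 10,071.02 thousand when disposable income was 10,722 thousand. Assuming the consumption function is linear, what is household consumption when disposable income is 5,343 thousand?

MPC = (10071.02 − 7214.53)/(10722 − 7583) = 2856.49/3139 = 0.91
a = 7214.53 − 0.91(7583) = 7214.53 − 6900.53 = 314
C = 314 + 0.91(5343) = 314 + 4862.13 = 5176.13

C = 5176.13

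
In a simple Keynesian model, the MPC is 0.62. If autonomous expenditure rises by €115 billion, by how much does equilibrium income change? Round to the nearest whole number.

The multiplier is 1/(1 − MPC) = 1/0.38.
ΔY = 115/0.38 = 302.63 ≈ 303

ΔY ≈ 303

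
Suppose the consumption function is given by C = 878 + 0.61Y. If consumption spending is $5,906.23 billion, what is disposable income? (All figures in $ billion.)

Y = 8243

878 + 0.61Y = 5906.23
0.61Y = 5028.23, so Y = 5028.23/0.61 = 8243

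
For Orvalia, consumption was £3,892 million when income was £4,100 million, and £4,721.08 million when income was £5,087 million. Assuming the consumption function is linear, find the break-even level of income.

Y = 2800

MPC = (4721.08 − 3892)/(5087 − 4100) = 829.08/987 = 0.84
a = 3892 − 0.84(4100) = 3892 − 3444 = 448
Break-even: Y = a/(1−MPC) = 448/0.16 = 2800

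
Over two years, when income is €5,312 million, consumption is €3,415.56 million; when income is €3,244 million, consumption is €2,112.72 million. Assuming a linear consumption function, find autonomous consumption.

MPC = ΔC/ΔY = (3415.56 − 2112.72)/(5312 − 3244) = 1302.84/2068 = 0.63
a = C − MPC·Y = 2112.72 − 0.63(3244) = 2112.72 − 2043.72 = 69

a = 69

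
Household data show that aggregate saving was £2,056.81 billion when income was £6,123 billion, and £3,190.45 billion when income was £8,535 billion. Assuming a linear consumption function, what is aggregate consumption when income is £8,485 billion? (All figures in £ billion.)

MPS = ΔS/ΔY = (3190.45 − 2056.81)/(8535 − 6123) = 1133.64/2412 = 0.47
MPC = 1 − MPS = 0.53
Autonomous saving = 2056.81 − 0.47(6123) = -821, so a = 821
C = 821 + 0.53(8485) = 821 + 4497.05 = 5318.05

C = 5318.05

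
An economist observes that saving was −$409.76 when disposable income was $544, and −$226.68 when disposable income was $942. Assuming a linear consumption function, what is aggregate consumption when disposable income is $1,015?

C = 1208.1

MPS = ΔS/ΔY = (-226.68 − (-409.76))/(942 − 544) = 183.08/398 = 0.46
MPC = 1 − MPS = 0.54
Autonomous saving = -409.76 − 0.46(544) = -660, so a = 660
C = 660 + 0.54(1015) = 660 + 548.1 = 1208.1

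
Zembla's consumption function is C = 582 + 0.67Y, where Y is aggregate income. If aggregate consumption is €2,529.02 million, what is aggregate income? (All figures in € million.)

Y = 2906

582 + 0.67Y = 2529.02
0.67Y = 1947.02, so Y = 1947.02/0.67 = 2906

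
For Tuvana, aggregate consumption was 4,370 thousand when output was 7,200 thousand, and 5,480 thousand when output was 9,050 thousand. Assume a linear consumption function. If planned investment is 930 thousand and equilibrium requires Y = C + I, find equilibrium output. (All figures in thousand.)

MPC = (5480 − 4370)/(9050 − 7200) = 1110/1850 = 0.6
a = 4370 − 0.6(7200) = 50
Equilibrium: Y = 50 + 0.6Y + 930
0.4Y = 980, so Y = 980/0.4 = 2450

Y = 2450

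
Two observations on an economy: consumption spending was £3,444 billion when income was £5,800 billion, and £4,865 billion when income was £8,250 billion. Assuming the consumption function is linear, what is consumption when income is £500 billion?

MPC = (4865 − 3444)/(8250 − 5800) = 1421/2450 = 0.58
a = 3444 − 0.58(5800) = 3444 − 3364 = 80
C = 80 + 0.58(500) = 80 + 290 = 370

C = 370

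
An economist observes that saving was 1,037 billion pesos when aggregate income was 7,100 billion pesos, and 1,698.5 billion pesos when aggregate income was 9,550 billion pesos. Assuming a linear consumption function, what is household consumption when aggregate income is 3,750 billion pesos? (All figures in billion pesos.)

C = 3617.5

MPS = ΔS/ΔY = (1698.5 − 1037)/(9550 − 7100) = 661.5/2450 = 0.27
MPC = 1 − MPS = 0.73
Autonomous saving = 1037 − 0.27(7100) = -880, so a = 880
C = 880 + 0.73(3750) = 880 + 2737.5 = 3617.5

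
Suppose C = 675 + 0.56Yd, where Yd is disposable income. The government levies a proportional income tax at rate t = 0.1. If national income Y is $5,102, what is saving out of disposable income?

S = 1345.392

Yd = (1 − 0.1)(5102) = 0.9(5102) = 4591.8
C = 675 + 0.56(4591.8) = 675 + 2571.408 = 3246.408
S = Yd − C = 4591.8 − 3246.408 = 1345.392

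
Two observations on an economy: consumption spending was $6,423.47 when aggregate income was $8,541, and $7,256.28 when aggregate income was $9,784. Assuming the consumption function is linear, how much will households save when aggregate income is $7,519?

MPC = (7256.28 − 6423.47)/(9784 − 8541) = 832.81/1243 = 0.67
a = 6423.47 − 0.67(8541) = 6423.47 − 5722.47 = 701
C = 701 + 0.67(7519) = 5738.73
S = 7519 − 5738.73 = 1780.27

S = 1780.27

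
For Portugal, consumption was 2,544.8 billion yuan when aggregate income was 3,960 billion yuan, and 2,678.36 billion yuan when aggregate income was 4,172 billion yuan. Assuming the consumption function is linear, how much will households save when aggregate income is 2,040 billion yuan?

S = 704.8

MPC = (2678.36 − 2544.8)/(4172 − 3960) = 133.56/212 = 0.63
a = 2544.8 − 0.63(3960) = 2544.8 − 2494.8 = 50
C = 50 + 0.63(2040) = 1335.2
S = 2040 − 1335.2 = 704.8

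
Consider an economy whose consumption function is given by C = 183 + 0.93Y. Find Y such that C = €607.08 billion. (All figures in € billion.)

183 + 0.93Y = 607.08
0.93Y = 424.08, so Y = 424.08/0.93 = 456

Y = 456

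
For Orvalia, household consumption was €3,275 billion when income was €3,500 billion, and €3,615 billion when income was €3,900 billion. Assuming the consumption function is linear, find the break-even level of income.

Y = 2000

MPC = (3615 − 3275)/(3900 − 3500) = 340/400 = 0.85
a = 3275 − 0.85(3500) = 3275 − 2975 = 300
Break-even: Y = a/(1−MPC) = 300/0.15 = 2000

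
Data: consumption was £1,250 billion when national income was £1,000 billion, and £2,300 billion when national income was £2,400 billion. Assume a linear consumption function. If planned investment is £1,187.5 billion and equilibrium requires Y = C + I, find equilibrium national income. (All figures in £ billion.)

Y = 6750

MPC = (2300 − 1250)/(2400 − 1000) = 1050/1400 = 0.75
a = 1250 − 0.75(1000) = 500
Equilibrium: Y = 500 + 0.75Y + 1187.5
0.25Y = 1687.5, so Y = 1687.5/0.25 = 6750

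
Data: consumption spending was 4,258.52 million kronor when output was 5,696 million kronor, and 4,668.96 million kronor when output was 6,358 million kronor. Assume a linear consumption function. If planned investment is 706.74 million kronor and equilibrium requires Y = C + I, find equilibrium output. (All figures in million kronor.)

MPC = (4668.96 − 4258.52)/(6358 − 5696) = 410.44/662 = 0.62
a = 4258.52 − 0.62(5696) = 727
Equilibrium: Y = 727 + 0.62Y + 706.74
0.38Y = 1433.74, so Y = 1433.74/0.38 = 3773

Y = 3773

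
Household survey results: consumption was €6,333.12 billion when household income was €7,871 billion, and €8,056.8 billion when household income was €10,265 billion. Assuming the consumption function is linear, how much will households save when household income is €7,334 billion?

MPC = (8056.8 − 6333.12)/(10265 − 7871) = 1723.68/2394 = 0.72
a = 6333.12 − 0.72(7871) = 6333.12 − 5667.12 = 666
C = 666 + 0.72(7334) = 5946.48
S = 7334 − 5946.48 = 1387.52

S = 1387.52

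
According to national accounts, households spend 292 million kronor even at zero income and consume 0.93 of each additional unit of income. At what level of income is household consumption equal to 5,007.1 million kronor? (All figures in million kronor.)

Y = 5070

292 + 0.93Y = 5007.1
0.93Y = 4715.1, so Y = 4715.1/0.93 = 5070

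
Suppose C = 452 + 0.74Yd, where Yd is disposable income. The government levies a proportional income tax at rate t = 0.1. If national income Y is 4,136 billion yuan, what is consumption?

C = 3206.576

Yd = (1 − 0.1)(4136) = 0.9(4136) = 3722.4
C = 452 + 0.74(3722.4) = 452 + 2754.576 = 3206.576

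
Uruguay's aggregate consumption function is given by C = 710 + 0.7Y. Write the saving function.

S = -710 + 0.3Y

S = Y − C = Y − (710 + 0.7Y) = -710 + (1 − 0.7)Y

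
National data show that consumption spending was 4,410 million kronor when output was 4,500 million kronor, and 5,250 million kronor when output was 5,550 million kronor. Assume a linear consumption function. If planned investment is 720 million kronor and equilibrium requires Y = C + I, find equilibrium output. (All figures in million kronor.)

Y = 7650

MPC = (5250 − 4410)/(5550 − 4500) = 840/1050 = 0.8
a = 4410 − 0.8(4500) = 810
Equilibrium: Y = 810 + 0.8Y + 720
0.2Y = 1530, so Y = 1530/0.2 = 7650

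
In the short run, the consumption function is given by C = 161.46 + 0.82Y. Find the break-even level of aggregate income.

Y = 897

At break-even, C = Y: 161.46 + 0.82Y = Y
0.18Y = 161.46, so Y = 161.46/0.18 = 897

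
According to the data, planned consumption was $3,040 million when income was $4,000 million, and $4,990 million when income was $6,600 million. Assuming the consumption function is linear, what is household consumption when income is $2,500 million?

MPC = (4990 − 3040)/(6600 − 4000) = 1950/2600 = 0.75
a = 3040 − 0.75(4000) = 3040 − 3000 = 40
C = 40 + 0.75(2500) = 40 + 1875 = 1915

C = 1915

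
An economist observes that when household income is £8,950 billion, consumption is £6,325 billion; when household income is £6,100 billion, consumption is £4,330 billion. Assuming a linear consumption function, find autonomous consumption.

a = 60

MPC = ΔC/ΔY = (6325 − 4330)/(8950 − 6100) = 1995/2850 = 0.7
a = C − MPC·Y = 4330 − 0.7(6100) = 4330 − 4270 = 60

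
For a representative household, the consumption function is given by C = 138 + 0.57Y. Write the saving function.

S = Y − C = Y − (138 + 0.57Y) = -138 + (1 − 0.57)Y

S = -138 + 0.43Y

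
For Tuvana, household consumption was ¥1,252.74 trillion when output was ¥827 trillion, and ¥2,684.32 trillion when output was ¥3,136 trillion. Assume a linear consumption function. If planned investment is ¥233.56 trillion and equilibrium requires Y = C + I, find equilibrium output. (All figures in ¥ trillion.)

Y = 2562

MPC = (2684.32 − 1252.74)/(3136 − 827) = 1431.58/2309 = 0.62
a = 1252.74 − 0.62(827) = 740
Equilibrium: Y = 740 + 0.62Y + 233.56
0.38Y = 973.56, so Y = 973.56/0.38 = 2562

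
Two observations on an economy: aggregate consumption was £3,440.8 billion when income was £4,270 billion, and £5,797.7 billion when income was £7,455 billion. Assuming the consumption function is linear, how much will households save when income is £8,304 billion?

MPC = (5797.7 − 3440.8)/(7455 − 4270) = 2356.9/3185 = 0.74
a = 3440.8 − 0.74(4270) = 3440.8 − 3159.8 = 281
C = 281 + 0.74(8304) = 6425.96
S = 8304 − 6425.96 = 1878.04

S = 1878.04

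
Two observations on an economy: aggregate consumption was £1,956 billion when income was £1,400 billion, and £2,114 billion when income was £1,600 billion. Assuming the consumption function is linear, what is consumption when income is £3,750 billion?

C = 3812.5

MPC = (2114 − 1956)/(1600 − 1400) = 158/200 = 0.79
a = 1956 − 0.79(1400) = 1956 − 1106 = 850
C = 850 + 0.79(3750) = 850 + 2962.5 = 3812.5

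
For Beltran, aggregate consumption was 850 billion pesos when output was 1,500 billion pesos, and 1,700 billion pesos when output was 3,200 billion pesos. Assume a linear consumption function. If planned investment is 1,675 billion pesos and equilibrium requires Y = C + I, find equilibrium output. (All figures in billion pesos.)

Y = 3550

MPC = (1700 − 850)/(3200 − 1500) = 850/1700 = 0.5
a = 850 − 0.5(1500) = 100
Equilibrium: Y = 100 + 0.5Y + 1675
0.5Y = 1775, so Y = 1775/0.5 = 3550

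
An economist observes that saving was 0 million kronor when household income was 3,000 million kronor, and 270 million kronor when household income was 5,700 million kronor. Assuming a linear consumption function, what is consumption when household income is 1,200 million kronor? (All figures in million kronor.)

C = 1380

MPS = ΔS/ΔY = (270 − 0)/(5700 − 3000) = 270/2700 = 0.1
MPC = 1 − MPS = 0.9
Autonomous saving = 0 − 0.1(3000) = -300, so a = 300
C = 300 + 0.9(1200) = 300 + 1080 = 1380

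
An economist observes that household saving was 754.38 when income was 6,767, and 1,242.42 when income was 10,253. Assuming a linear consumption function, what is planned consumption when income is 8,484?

C = 7489.24

MPS = ΔS/ΔY = (1242.42 − 754.38)/(10253 − 6767) = 488.04/3486 = 0.14
MPC = 1 − MPS = 0.86
Autonomous saving = 754.38 − 0.14(6767) = -193, so a = 193
C = 193 + 0.86(8484) = 193 + 7296.24 = 7489.24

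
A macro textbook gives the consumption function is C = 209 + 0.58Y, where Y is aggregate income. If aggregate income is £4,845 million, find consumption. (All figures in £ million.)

C = 209 + 0.58(4845) = 209 + 2810.1 = 3019.1

C = 3019.1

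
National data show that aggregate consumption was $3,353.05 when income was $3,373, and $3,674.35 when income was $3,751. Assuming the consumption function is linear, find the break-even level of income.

MPC = (3674.35 − 3353.05)/(3751 − 3373) = 321.3/378 = 0.85
a = 3353.05 − 0.85(3373) = 3353.05 − 2867.05 = 486
Break-even: Y = a/(1−MPC) = 486/0.15 = 3240

Y = 3240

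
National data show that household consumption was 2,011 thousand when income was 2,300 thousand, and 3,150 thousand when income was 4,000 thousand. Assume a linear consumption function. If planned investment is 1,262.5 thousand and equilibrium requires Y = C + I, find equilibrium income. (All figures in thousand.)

Y = 5250

MPC = (3150 − 2011)/(4000 − 2300) = 1139/1700 = 0.67
a = 2011 − 0.67(2300) = 470
Equilibrium: Y = 470 + 0.67Y + 1262.5
0.33Y = 1732.5, so Y = 1732.5/0.33 = 5250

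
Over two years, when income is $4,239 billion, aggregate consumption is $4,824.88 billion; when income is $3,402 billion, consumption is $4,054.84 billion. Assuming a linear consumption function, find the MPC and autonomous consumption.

MPC = 0.92; a = 925

MPC = ΔC/ΔY = (4824.88 − 4054.84)/(4239 − 3402) = 770.04/837 = 0.92
a = C − MPC·Y = 4054.84 − 0.92(3402) = 4054.84 − 3129.84 = 925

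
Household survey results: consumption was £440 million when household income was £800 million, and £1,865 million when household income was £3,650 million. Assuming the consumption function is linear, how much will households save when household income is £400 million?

MPC = (1865 − 440)/(3650 − 800) = 1425/2850 = 0.5
a = 440 − 0.5(800) = 440 − 400 = 40
C = 40 + 0.5(400) = 240
S = 400 − 240 = 160

S = 160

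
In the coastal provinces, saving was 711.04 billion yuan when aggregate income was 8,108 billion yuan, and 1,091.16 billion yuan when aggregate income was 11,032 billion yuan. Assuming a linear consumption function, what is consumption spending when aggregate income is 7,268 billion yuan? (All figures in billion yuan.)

MPS = ΔS/ΔY = (1091.16 − 711.04)/(11032 − 8108) = 380.12/2924 = 0.13
MPC = 1 − MPS = 0.87
Autonomous saving = 711.04 − 0.13(8108) = -343, so a = 343
C = 343 + 0.87(7268) = 343 + 6323.16 = 6666.16

C = 6666.16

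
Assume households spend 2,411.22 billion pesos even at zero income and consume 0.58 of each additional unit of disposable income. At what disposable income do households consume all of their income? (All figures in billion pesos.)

At break-even, C = Y: 2411.22 + 0.58Y = Y
0.42Y = 2411.22, so Y = 2411.22/0.42 = 5741

Y = 5741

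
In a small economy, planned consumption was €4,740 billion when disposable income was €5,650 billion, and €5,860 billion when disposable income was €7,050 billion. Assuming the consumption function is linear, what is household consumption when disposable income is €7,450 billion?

MPC = (5860 − 4740)/(7050 − 5650) = 1120/1400 = 0.8
a = 4740 − 0.8(5650) = 4740 − 4520 = 220
C = 220 + 0.8(7450) = 220 + 5960 = 6180

C = 6180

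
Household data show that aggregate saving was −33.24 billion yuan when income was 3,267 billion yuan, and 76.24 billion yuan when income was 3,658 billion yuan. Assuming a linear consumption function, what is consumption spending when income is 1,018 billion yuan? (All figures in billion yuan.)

C = 1680.96

MPS = ΔS/ΔY = (76.24 − (-33.24))/(3658 − 3267) = 109.48/391 = 0.28
MPC = 1 − MPS = 0.72
Autonomous saving = -33.24 − 0.28(3267) = -948, so a = 948
C = 948 + 0.72(1018) = 948 + 732.96 = 1680.96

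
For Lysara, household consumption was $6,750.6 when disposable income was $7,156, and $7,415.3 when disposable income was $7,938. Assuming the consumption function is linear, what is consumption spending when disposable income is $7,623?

C = 7147.55

MPC = (7415.3 − 6750.6)/(7938 − 7156) = 664.7/782 = 0.85
a = 6750.6 − 0.85(7156) = 6750.6 − 6082.6 = 668
C = 668 + 0.85(7623) = 668 + 6479.55 = 7147.55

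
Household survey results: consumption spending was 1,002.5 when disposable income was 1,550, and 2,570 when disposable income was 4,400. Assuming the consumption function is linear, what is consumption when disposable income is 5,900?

MPC = (2570 − 1002.5)/(4400 − 1550) = 1567.5/2850 = 0.55
a = 1002.5 − 0.55(1550) = 1002.5 − 852.5 = 150
C = 150 + 0.55(5900) = 150 + 3245 = 3395

C = 3395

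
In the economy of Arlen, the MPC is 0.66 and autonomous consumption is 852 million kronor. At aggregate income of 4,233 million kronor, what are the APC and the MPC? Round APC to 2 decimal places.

MPC = 0.66 (the slope of the consumption function)
C = 852 + 0.66(4233) = 3645.78, so APC = 3645.78/4233 = 0.86

APC = 0.86; MPC = 0.66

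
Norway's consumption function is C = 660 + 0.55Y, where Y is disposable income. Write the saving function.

S = Y − C = Y − (660 + 0.55Y) = -660 + (1 − 0.55)Y

S = -660 + 0.45Y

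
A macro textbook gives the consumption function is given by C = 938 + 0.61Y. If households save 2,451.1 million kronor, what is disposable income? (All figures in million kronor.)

Y = 8690

S = Y − C = -938 + 0.39Y
-938 + 0.39Y = 2451.1, so 0.39Y = 3389.1 and Y = 8690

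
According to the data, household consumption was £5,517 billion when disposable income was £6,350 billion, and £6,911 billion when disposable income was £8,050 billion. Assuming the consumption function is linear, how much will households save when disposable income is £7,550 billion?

MPC = (6911 − 5517)/(8050 − 6350) = 1394/1700 = 0.82
a = 5517 − 0.82(6350) = 5517 − 5207 = 310
C = 310 + 0.82(7550) = 6501
S = 7550 − 6501 = 1049

S = 1049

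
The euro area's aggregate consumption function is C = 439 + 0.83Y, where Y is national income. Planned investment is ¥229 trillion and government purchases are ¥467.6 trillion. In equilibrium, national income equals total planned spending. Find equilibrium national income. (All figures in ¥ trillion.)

Y = C + I + G = 439 + 0.83Y + 229 + 467.6
Y − 0.83Y = 1135.6
0.17Y = 1135.6, so Y = 1135.6/0.17 = 6680

Y = 6680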